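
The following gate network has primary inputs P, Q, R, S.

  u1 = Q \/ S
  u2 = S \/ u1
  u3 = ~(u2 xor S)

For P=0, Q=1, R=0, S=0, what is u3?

u1 = 1 \/ 0 = 1
u2 = 0 \/ 1 = 1
u3 = ~(1 xor 0) = 0

0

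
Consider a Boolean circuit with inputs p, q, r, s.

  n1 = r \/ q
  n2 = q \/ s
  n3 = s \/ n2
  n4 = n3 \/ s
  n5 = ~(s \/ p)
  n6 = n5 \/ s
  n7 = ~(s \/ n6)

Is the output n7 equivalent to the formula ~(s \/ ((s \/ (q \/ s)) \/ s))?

No

n5 = ~(s \/ p)
n6 = n5 \/ s = (~(s \/ p)) \/ s
n7 = ~(s \/ n6) = ~(s \/ ((~(s \/ p)) \/ s))
At p=0, q=0, r=0, s=0: circuit gives 0, formula gives 1.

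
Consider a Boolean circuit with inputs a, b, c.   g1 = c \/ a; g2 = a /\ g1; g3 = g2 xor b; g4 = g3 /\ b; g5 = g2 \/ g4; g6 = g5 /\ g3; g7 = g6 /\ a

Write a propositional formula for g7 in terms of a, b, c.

g1 = c \/ a
g2 = a /\ g1 = a /\ (c \/ a)
g3 = g2 xor b = (a /\ (c \/ a)) xor b
g4 = g3 /\ b = ((a /\ (c \/ a)) xor b) /\ b
g5 = g2 \/ g4 = (a /\ (c \/ a)) \/ (((a /\ (c \/ a)) xor b) /\ b)
g6 = g5 /\ g3 = ((a /\ (c \/ a)) \/ (((a /\ (c \/ a)) xor b) /\ b)) /\ ((a /\ (c \/ a)) xor b)
g7 = g6 /\ a = (((a /\ (c \/ a)) \/ (((a /\ (c \/ a)) xor b) /\ b)) /\ ((a /\ (c \/ a)) xor b)) /\ a

(((a /\ (c \/ a)) \/ (((a /\ (c \/ a)) xor b) /\ b)) /\ ((a /\ (c \/ a)) xor b)) /\ a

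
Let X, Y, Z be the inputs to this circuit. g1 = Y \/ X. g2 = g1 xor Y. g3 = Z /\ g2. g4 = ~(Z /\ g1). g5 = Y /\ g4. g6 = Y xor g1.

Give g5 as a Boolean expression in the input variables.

Y /\ (~(Z /\ (Y \/ X)))

g1 = Y \/ X
g4 = ~(Z /\ g1) = ~(Z /\ (Y \/ X))
g5 = Y /\ g4 = Y /\ (~(Z /\ (Y \/ X)))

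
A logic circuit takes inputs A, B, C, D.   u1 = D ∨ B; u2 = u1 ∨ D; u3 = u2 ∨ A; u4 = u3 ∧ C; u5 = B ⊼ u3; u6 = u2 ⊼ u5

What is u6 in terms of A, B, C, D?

u1 = D ∨ B
u2 = u1 ∨ D = (D ∨ B) ∨ D
u3 = u2 ∨ A = ((D ∨ B) ∨ D) ∨ A
u5 = B ⊼ u3 = B ⊼ (((D ∨ B) ∨ D) ∨ A)
u6 = u2 ⊼ u5 = ((D ∨ B) ∨ D) ⊼ (B ⊼ (((D ∨ B) ∨ D) ∨ A))

((D ∨ B) ∨ D) ⊼ (B ⊼ (((D ∨ B) ∨ D) ∨ A))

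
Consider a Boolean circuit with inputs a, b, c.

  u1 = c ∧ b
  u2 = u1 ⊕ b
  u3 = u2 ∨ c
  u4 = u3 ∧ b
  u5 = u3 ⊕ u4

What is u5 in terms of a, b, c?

u1 = c ∧ b
u2 = u1 ⊕ b = (c ∧ b) ⊕ b
u3 = u2 ∨ c = ((c ∧ b) ⊕ b) ∨ c
u4 = u3 ∧ b = (((c ∧ b) ⊕ b) ∨ c) ∧ b
u5 = u3 ⊕ u4 = (((c ∧ b) ⊕ b) ∨ c) ⊕ ((((c ∧ b) ⊕ b) ∨ c) ∧ b)

(((c ∧ b) ⊕ b) ∨ c) ⊕ ((((c ∧ b) ⊕ b) ∨ c) ∧ b)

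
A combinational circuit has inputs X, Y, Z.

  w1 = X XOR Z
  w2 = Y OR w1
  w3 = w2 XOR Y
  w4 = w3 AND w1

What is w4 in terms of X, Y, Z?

((Y OR (X XOR Z)) XOR Y) AND (X XOR Z)

w1 = X XOR Z
w2 = Y OR w1 = Y OR (X XOR Z)
w3 = w2 XOR Y = (Y OR (X XOR Z)) XOR Y
w4 = w3 AND w1 = ((Y OR (X XOR Z)) XOR Y) AND (X XOR Z)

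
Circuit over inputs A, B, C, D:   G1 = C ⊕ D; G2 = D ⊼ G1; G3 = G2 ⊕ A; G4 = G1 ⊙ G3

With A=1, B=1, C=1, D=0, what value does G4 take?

G1 = 1 ⊕ 0 = 1
G2 = 0 ⊼ 1 = 1
G3 = 1 ⊕ 1 = 0
G4 = 1 ⊙ 0 = 0

0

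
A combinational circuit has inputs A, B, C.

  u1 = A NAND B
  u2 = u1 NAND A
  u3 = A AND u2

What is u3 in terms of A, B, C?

u1 = A NAND B
u2 = u1 NAND A = (A NAND B) NAND A
u3 = A AND u2 = A AND ((A NAND B) NAND A)

A AND ((A NAND B) NAND A)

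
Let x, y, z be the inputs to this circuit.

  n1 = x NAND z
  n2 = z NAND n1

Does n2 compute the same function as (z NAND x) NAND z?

n1 = x NAND z
n2 = z NAND n1 = z NAND (x NAND z)
At x=0, y=0, z=1: circuit gives 0, formula gives 0.
At x=0, y=0, z=0: circuit gives 1, formula gives 1.
Agrees on all 8 inputs.

Yes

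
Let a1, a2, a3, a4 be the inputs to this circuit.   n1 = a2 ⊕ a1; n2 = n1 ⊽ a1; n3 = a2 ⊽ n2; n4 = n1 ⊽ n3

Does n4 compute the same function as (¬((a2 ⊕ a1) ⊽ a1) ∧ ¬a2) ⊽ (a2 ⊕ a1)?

Yes

n1 = a2 ⊕ a1
n2 = n1 ⊽ a1 = (a2 ⊕ a1) ⊽ a1
n3 = a2 ⊽ n2 = a2 ⊽ ((a2 ⊕ a1) ⊽ a1)
n4 = n1 ⊽ n3 = (a2 ⊕ a1) ⊽ (a2 ⊽ ((a2 ⊕ a1) ⊽ a1))
At a1=0, a2=1, a3=0, a4=0: circuit gives 0, formula gives 0.
At a1=0, a2=0, a3=0, a4=0: circuit gives 1, formula gives 1.
Agrees on all 16 inputs.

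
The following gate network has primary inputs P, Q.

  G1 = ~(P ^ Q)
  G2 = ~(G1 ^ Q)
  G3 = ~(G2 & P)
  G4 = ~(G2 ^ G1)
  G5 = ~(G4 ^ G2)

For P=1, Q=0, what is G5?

G1 = ~(1 ^ 0) = 0
G2 = ~(0 ^ 0) = 1
G4 = ~(1 ^ 0) = 0
G5 = ~(0 ^ 1) = 0

0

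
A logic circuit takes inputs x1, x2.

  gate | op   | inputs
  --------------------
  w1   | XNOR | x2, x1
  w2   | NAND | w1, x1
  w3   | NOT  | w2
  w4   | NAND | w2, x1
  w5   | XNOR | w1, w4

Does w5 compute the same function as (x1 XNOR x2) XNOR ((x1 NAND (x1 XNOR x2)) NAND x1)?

Yes

w1 = x2 XNOR x1
w2 = w1 NAND x1 = (x2 XNOR x1) NAND x1
w4 = w2 NAND x1 = ((x2 XNOR x1) NAND x1) NAND x1
w5 = w1 XNOR w4 = (x2 XNOR x1) XNOR (((x2 XNOR x1) NAND x1) NAND x1)
At x1=0, x2=1: circuit gives 0, formula gives 0.
At x1=0, x2=0: circuit gives 1, formula gives 1.
Agrees on all 4 inputs.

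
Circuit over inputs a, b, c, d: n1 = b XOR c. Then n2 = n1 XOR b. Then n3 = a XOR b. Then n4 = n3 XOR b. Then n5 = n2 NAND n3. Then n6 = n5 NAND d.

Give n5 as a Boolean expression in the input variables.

((b XOR c) XOR b) NAND (a XOR b)

n1 = b XOR c
n2 = n1 XOR b = (b XOR c) XOR b
n3 = a XOR b
n5 = n2 NAND n3 = ((b XOR c) XOR b) NAND (a XOR b)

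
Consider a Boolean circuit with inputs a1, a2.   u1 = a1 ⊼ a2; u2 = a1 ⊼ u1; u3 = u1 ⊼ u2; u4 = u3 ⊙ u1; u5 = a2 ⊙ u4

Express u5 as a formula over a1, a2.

a2 ⊙ (((a1 ⊼ a2) ⊼ (a1 ⊼ (a1 ⊼ a2))) ⊙ (a1 ⊼ a2))

u1 = a1 ⊼ a2
u2 = a1 ⊼ u1 = a1 ⊼ (a1 ⊼ a2)
u3 = u1 ⊼ u2 = (a1 ⊼ a2) ⊼ (a1 ⊼ (a1 ⊼ a2))
u4 = u3 ⊙ u1 = ((a1 ⊼ a2) ⊼ (a1 ⊼ (a1 ⊼ a2))) ⊙ (a1 ⊼ a2)
u5 = a2 ⊙ u4 = a2 ⊙ (((a1 ⊼ a2) ⊼ (a1 ⊼ (a1 ⊼ a2))) ⊙ (a1 ⊼ a2))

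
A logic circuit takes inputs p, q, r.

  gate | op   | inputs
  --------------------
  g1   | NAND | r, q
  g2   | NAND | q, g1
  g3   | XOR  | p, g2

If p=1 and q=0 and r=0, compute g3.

0

g1 = 0 NAND 0 = 1
g2 = 0 NAND 1 = 1
g3 = 1 XOR 1 = 0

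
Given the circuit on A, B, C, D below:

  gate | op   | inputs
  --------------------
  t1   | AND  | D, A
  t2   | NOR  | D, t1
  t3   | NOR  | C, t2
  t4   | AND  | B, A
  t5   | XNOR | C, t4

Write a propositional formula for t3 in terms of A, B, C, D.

t1 = D AND A
t2 = D NOR t1 = D NOR (D AND A)
t3 = C NOR t2 = C NOR (D NOR (D AND A))

C NOR (D NOR (D AND A))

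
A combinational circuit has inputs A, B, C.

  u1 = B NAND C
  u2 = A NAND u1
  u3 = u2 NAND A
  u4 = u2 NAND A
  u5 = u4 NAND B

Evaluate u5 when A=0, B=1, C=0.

0

u1 = 1 NAND 0 = 1
u2 = 0 NAND 1 = 1
u4 = 1 NAND 0 = 1
u5 = 1 NAND 1 = 0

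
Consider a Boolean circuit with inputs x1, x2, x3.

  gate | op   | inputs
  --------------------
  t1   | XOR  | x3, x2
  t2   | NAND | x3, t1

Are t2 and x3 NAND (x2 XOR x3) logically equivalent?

t1 = x3 XOR x2
t2 = x3 NAND t1 = x3 NAND (x3 XOR x2)
At x1=0, x2=0, x3=1: circuit gives 0, formula gives 0.
At x1=0, x2=0, x3=0: circuit gives 1, formula gives 1.
Agrees on all 8 inputs.

Yes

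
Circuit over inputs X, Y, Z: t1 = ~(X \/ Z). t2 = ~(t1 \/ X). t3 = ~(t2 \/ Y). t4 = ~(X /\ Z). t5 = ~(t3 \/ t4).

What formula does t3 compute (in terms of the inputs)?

t1 = ~(X \/ Z)
t2 = ~(t1 \/ X) = ~((~(X \/ Z)) \/ X)
t3 = ~(t2 \/ Y) = ~((~((~(X \/ Z)) \/ X)) \/ Y)

~((~((~(X \/ Z)) \/ X)) \/ Y)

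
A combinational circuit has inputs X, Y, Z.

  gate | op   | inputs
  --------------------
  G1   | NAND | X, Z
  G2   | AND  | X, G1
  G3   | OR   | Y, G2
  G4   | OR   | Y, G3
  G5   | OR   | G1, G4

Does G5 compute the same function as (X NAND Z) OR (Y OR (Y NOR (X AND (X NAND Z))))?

G1 = X NAND Z
G2 = X AND G1 = X AND (X NAND Z)
G3 = Y OR G2 = Y OR (X AND (X NAND Z))
G4 = Y OR G3 = Y OR (Y OR (X AND (X NAND Z)))
G5 = G1 OR G4 = (X NAND Z) OR (Y OR (Y OR (X AND (X NAND Z))))
At X=1, Y=0, Z=1: circuit gives 0, formula gives 1.

No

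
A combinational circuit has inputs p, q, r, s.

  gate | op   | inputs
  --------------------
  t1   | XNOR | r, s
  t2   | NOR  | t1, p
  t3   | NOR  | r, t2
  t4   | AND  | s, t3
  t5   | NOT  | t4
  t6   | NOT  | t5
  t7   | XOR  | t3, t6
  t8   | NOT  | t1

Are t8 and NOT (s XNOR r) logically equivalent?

t1 = r XNOR s
t8 = NOT t1 = NOT (r XNOR s)
At p=0, q=0, r=0, s=0: circuit gives 0, formula gives 0.
At p=0, q=0, r=0, s=1: circuit gives 1, formula gives 1.
Agrees on all 16 inputs.

Yes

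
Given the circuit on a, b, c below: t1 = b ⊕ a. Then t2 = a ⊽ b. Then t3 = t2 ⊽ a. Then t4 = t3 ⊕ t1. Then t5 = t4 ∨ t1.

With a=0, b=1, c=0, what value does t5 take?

t1 = 1 ⊕ 0 = 1
t2 = 0 ⊽ 1 = 0
t3 = 0 ⊽ 0 = 1
t4 = 1 ⊕ 1 = 0
t5 = 0 ∨ 1 = 1

1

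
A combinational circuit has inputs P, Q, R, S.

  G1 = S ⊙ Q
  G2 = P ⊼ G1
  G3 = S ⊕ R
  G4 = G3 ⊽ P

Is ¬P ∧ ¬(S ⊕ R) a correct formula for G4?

G3 = S ⊕ R
G4 = G3 ⊽ P = (S ⊕ R) ⊽ P
At P=0, Q=0, R=0, S=1: circuit gives 0, formula gives 0.
At P=0, Q=0, R=0, S=0: circuit gives 1, formula gives 1.
Agrees on all 16 inputs.

Yes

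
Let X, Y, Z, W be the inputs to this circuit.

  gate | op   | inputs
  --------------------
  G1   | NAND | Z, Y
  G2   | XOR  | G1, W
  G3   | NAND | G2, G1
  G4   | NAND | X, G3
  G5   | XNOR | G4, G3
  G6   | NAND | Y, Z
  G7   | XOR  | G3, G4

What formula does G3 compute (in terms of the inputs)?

G1 = Z NAND Y
G2 = G1 XOR W = (Z NAND Y) XOR W
G3 = G2 NAND G1 = ((Z NAND Y) XOR W) NAND (Z NAND Y)

((Z NAND Y) XOR W) NAND (Z NAND Y)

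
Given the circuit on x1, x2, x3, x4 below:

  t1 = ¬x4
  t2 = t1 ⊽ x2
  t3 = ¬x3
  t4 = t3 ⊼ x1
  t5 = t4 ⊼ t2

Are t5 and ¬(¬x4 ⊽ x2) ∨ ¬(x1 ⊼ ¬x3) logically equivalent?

Yes

t1 = ¬x4
t2 = t1 ⊽ x2 = ¬x4 ⊽ x2
t3 = ¬x3
t4 = t3 ⊼ x1 = ¬x3 ⊼ x1
t5 = t4 ⊼ t2 = (¬x3 ⊼ x1) ⊼ (¬x4 ⊽ x2)
At x1=0, x2=0, x3=0, x4=1: circuit gives 0, formula gives 0.
At x1=0, x2=0, x3=0, x4=0: circuit gives 1, formula gives 1.
Agrees on all 16 inputs.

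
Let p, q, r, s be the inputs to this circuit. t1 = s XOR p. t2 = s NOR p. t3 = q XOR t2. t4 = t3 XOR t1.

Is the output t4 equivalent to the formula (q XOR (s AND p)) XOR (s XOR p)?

No

t1 = s XOR p
t2 = s NOR p
t3 = q XOR t2 = q XOR (s NOR p)
t4 = t3 XOR t1 = (q XOR (s NOR p)) XOR (s XOR p)
At p=0, q=0, r=0, s=0: circuit gives 1, formula gives 0.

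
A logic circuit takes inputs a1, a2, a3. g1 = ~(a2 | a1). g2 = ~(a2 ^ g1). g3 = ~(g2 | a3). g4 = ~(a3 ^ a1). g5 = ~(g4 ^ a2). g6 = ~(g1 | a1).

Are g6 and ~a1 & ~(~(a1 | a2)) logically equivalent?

g1 = ~(a2 | a1)
g6 = ~(g1 | a1) = ~((~(a2 | a1)) | a1)
At a1=0, a2=0, a3=0: circuit gives 0, formula gives 0.
At a1=0, a2=1, a3=0: circuit gives 1, formula gives 1.
Agrees on all 8 inputs.

Yes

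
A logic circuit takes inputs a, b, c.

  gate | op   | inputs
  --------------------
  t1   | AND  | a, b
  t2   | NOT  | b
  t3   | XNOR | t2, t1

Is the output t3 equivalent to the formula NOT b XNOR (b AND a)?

t1 = a AND b
t2 = NOT b
t3 = t2 XNOR t1 = NOT b XNOR (a AND b)
At a=0, b=0, c=0: circuit gives 0, formula gives 0.
At a=0, b=1, c=0: circuit gives 1, formula gives 1.
Agrees on all 8 inputs.

Yes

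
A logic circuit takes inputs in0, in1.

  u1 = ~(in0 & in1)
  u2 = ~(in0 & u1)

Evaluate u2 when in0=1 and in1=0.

u1 = ~(1 & 0) = 1
u2 = ~(1 & 1) = 0

0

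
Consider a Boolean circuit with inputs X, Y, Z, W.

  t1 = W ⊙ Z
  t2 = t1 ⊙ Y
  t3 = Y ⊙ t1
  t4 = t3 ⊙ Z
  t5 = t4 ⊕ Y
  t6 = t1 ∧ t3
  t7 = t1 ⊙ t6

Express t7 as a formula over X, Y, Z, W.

(W ⊙ Z) ⊙ ((W ⊙ Z) ∧ (Y ⊙ (W ⊙ Z)))

t1 = W ⊙ Z
t3 = Y ⊙ t1 = Y ⊙ (W ⊙ Z)
t6 = t1 ∧ t3 = (W ⊙ Z) ∧ (Y ⊙ (W ⊙ Z))
t7 = t1 ⊙ t6 = (W ⊙ Z) ⊙ ((W ⊙ Z) ∧ (Y ⊙ (W ⊙ Z)))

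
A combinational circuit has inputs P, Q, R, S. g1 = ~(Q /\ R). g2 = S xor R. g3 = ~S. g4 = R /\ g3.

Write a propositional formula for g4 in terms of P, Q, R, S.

g3 = ~S
g4 = R /\ g3 = R /\ ~S

R /\ ~S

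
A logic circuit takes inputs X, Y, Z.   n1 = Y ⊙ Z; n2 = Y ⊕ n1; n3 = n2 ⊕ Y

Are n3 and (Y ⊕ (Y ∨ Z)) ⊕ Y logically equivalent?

n1 = Y ⊙ Z
n2 = Y ⊕ n1 = Y ⊕ (Y ⊙ Z)
n3 = n2 ⊕ Y = (Y ⊕ (Y ⊙ Z)) ⊕ Y
At X=0, Y=0, Z=0: circuit gives 1, formula gives 0.

No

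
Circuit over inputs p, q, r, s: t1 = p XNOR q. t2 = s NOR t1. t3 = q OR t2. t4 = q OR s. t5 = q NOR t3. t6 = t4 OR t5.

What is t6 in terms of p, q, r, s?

(q OR s) OR (q NOR (q OR (s NOR (p XNOR q))))

t1 = p XNOR q
t2 = s NOR t1 = s NOR (p XNOR q)
t3 = q OR t2 = q OR (s NOR (p XNOR q))
t4 = q OR s
t5 = q NOR t3 = q NOR (q OR (s NOR (p XNOR q)))
t6 = t4 OR t5 = (q OR s) OR (q NOR (q OR (s NOR (p XNOR q))))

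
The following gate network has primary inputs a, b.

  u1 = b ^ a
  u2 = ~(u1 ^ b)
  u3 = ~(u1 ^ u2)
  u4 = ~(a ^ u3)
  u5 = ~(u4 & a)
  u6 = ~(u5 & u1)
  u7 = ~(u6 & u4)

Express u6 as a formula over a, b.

~((~((~(a ^ (~((b ^ a) ^ (~((b ^ a) ^ b)))))) & a)) & (b ^ a))

u1 = b ^ a
u2 = ~(u1 ^ b) = ~((b ^ a) ^ b)
u3 = ~(u1 ^ u2) = ~((b ^ a) ^ (~((b ^ a) ^ b)))
u4 = ~(a ^ u3) = ~(a ^ (~((b ^ a) ^ (~((b ^ a) ^ b)))))
u5 = ~(u4 & a) = ~((~(a ^ (~((b ^ a) ^ (~((b ^ a) ^ b)))))) & a)
u6 = ~(u5 & u1) = ~((~((~(a ^ (~((b ^ a) ^ (~((b ^ a) ^ b)))))) & a)) & (b ^ a))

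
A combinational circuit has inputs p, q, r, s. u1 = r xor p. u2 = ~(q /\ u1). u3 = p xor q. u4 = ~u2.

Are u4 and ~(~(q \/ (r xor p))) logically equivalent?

No

u1 = r xor p
u2 = ~(q /\ u1) = ~(q /\ (r xor p))
u4 = ~u2 = ~(~(q /\ (r xor p)))
At p=0, q=0, r=1, s=0: circuit gives 0, formula gives 1.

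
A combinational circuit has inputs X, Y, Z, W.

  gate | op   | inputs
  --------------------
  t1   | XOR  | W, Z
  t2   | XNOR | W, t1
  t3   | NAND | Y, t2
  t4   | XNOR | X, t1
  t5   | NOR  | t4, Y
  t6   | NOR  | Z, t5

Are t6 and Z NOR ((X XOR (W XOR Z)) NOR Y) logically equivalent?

t1 = W XOR Z
t4 = X XNOR t1 = X XNOR (W XOR Z)
t5 = t4 NOR Y = (X XNOR (W XOR Z)) NOR Y
t6 = Z NOR t5 = Z NOR ((X XNOR (W XOR Z)) NOR Y)
At X=0, Y=0, Z=0, W=0: circuit gives 1, formula gives 0.

No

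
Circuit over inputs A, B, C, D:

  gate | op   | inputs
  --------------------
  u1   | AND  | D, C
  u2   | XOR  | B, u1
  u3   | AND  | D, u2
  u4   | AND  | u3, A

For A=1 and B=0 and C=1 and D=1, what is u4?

u1 = 1 AND 1 = 1
u2 = 0 XOR 1 = 1
u3 = 1 AND 1 = 1
u4 = 1 AND 1 = 1

1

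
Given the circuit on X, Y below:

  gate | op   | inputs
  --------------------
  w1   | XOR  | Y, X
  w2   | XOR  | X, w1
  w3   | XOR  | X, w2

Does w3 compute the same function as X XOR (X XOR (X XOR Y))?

w1 = Y XOR X
w2 = X XOR w1 = X XOR (Y XOR X)
w3 = X XOR w2 = X XOR (X XOR (Y XOR X))
At X=0, Y=0: circuit gives 0, formula gives 0.
At X=0, Y=1: circuit gives 1, formula gives 1.
Agrees on all 4 inputs.

Yes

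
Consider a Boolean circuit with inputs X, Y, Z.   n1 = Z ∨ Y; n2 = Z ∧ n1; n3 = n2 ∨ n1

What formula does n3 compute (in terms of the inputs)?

(Z ∧ (Z ∨ Y)) ∨ (Z ∨ Y)

n1 = Z ∨ Y
n2 = Z ∧ n1 = Z ∧ (Z ∨ Y)
n3 = n2 ∨ n1 = (Z ∧ (Z ∨ Y)) ∨ (Z ∨ Y)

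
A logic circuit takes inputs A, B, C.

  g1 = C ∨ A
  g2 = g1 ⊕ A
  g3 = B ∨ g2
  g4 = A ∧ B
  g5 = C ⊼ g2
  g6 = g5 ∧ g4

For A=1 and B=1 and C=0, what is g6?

g1 = 0 ∨ 1 = 1
g2 = 1 ⊕ 1 = 0
g4 = 1 ∧ 1 = 1
g5 = 0 ⊼ 0 = 1
g6 = 1 ∧ 1 = 1

1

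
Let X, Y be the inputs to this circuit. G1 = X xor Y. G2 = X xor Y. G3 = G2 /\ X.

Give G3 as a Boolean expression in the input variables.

(X xor Y) /\ X

G2 = X xor Y
G3 = G2 /\ X = (X xor Y) /\ X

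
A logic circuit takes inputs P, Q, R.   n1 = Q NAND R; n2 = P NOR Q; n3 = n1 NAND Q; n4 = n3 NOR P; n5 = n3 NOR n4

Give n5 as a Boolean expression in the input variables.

((Q NAND R) NAND Q) NOR (((Q NAND R) NAND Q) NOR P)

n1 = Q NAND R
n3 = n1 NAND Q = (Q NAND R) NAND Q
n4 = n3 NOR P = ((Q NAND R) NAND Q) NOR P
n5 = n3 NOR n4 = ((Q NAND R) NAND Q) NOR (((Q NAND R) NAND Q) NOR P)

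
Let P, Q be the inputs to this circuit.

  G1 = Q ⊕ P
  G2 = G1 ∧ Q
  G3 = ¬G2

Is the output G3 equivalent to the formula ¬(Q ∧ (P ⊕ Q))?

Yes

G1 = Q ⊕ P
G2 = G1 ∧ Q = (Q ⊕ P) ∧ Q
G3 = ¬G2 = ¬((Q ⊕ P) ∧ Q)
At P=0, Q=1: circuit gives 0, formula gives 0.
At P=0, Q=0: circuit gives 1, formula gives 1.
Agrees on all 4 inputs.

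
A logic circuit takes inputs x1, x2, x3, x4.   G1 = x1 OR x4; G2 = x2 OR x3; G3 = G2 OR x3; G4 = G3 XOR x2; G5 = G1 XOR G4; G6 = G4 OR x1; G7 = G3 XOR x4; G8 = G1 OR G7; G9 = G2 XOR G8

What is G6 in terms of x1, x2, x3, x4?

(((x2 OR x3) OR x3) XOR x2) OR x1

G2 = x2 OR x3
G3 = G2 OR x3 = (x2 OR x3) OR x3
G4 = G3 XOR x2 = ((x2 OR x3) OR x3) XOR x2
G6 = G4 OR x1 = (((x2 OR x3) OR x3) XOR x2) OR x1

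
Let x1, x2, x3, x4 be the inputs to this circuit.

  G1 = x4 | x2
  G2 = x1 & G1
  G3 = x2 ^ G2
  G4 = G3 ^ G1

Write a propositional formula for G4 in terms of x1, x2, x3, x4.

G1 = x4 | x2
G2 = x1 & G1 = x1 & (x4 | x2)
G3 = x2 ^ G2 = x2 ^ (x1 & (x4 | x2))
G4 = G3 ^ G1 = (x2 ^ (x1 & (x4 | x2))) ^ (x4 | x2)

(x2 ^ (x1 & (x4 | x2))) ^ (x4 | x2)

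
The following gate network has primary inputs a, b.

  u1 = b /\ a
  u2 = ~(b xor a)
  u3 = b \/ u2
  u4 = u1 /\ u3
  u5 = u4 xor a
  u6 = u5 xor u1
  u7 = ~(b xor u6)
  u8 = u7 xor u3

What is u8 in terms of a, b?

u1 = b /\ a
u2 = ~(b xor a)
u3 = b \/ u2 = b \/ (~(b xor a))
u4 = u1 /\ u3 = (b /\ a) /\ (b \/ (~(b xor a)))
u5 = u4 xor a = ((b /\ a) /\ (b \/ (~(b xor a)))) xor a
u6 = u5 xor u1 = (((b /\ a) /\ (b \/ (~(b xor a)))) xor a) xor (b /\ a)
u7 = ~(b xor u6) = ~(b xor ((((b /\ a) /\ (b \/ (~(b xor a)))) xor a) xor (b /\ a)))
u8 = u7 xor u3 = (~(b xor ((((b /\ a) /\ (b \/ (~(b xor a)))) xor a) xor (b /\ a)))) xor (b \/ (~(b xor a)))

(~(b xor ((((b /\ a) /\ (b \/ (~(b xor a)))) xor a) xor (b /\ a)))) xor (b \/ (~(b xor a)))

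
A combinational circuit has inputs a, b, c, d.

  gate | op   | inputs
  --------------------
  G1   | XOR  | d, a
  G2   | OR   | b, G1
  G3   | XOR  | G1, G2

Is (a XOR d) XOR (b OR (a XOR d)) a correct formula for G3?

Yes

G1 = d XOR a
G2 = b OR G1 = b OR (d XOR a)
G3 = G1 XOR G2 = (d XOR a) XOR (b OR (d XOR a))
At a=0, b=0, c=0, d=0: circuit gives 0, formula gives 0.
At a=0, b=1, c=0, d=0: circuit gives 1, formula gives 1.
Agrees on all 16 inputs.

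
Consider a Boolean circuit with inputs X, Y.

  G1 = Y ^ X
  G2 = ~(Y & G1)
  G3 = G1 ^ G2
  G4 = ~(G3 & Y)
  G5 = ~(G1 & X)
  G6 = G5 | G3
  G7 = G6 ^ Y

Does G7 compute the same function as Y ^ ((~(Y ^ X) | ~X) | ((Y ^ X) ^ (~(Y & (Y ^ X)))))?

G1 = Y ^ X
G2 = ~(Y & G1) = ~(Y & (Y ^ X))
G3 = G1 ^ G2 = (Y ^ X) ^ (~(Y & (Y ^ X)))
G5 = ~(G1 & X) = ~((Y ^ X) & X)
G6 = G5 | G3 = (~((Y ^ X) & X)) | ((Y ^ X) ^ (~(Y & (Y ^ X))))
G7 = G6 ^ Y = ((~((Y ^ X) & X)) | ((Y ^ X) ^ (~(Y & (Y ^ X))))) ^ Y
At X=0, Y=1: circuit gives 0, formula gives 0.
At X=0, Y=0: circuit gives 1, formula gives 1.
Agrees on all 4 inputs.

Yes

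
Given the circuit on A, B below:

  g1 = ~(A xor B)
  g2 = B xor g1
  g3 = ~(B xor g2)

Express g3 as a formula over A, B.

g1 = ~(A xor B)
g2 = B xor g1 = B xor (~(A xor B))
g3 = ~(B xor g2) = ~(B xor (B xor (~(A xor B))))

~(B xor (B xor (~(A xor B))))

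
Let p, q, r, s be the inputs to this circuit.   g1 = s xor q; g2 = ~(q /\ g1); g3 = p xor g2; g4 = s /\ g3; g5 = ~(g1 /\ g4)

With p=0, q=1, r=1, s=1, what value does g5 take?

g1 = 1 xor 1 = 0
g2 = ~(1 /\ 0) = 1
g3 = 0 xor 1 = 1
g4 = 1 /\ 1 = 1
g5 = ~(0 /\ 1) = 1

1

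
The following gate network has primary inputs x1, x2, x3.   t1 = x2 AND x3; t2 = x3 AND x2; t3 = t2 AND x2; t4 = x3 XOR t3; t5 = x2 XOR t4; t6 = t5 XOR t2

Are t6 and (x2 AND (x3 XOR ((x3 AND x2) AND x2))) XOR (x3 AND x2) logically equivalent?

No

t2 = x3 AND x2
t3 = t2 AND x2 = (x3 AND x2) AND x2
t4 = x3 XOR t3 = x3 XOR ((x3 AND x2) AND x2)
t5 = x2 XOR t4 = x2 XOR (x3 XOR ((x3 AND x2) AND x2))
t6 = t5 XOR t2 = (x2 XOR (x3 XOR ((x3 AND x2) AND x2))) XOR (x3 AND x2)
At x1=0, x2=0, x3=1: circuit gives 1, formula gives 0.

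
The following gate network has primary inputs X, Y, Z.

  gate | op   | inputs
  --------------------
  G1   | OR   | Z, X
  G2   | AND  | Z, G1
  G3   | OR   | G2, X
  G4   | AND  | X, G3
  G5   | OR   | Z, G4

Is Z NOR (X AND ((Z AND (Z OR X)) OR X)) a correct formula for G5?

G1 = Z OR X
G2 = Z AND G1 = Z AND (Z OR X)
G3 = G2 OR X = (Z AND (Z OR X)) OR X
G4 = X AND G3 = X AND ((Z AND (Z OR X)) OR X)
G5 = Z OR G4 = Z OR (X AND ((Z AND (Z OR X)) OR X))
At X=0, Y=0, Z=0: circuit gives 0, formula gives 1.

No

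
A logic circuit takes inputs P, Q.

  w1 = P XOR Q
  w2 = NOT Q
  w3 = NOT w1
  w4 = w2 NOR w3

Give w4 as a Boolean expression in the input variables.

NOT Q NOR NOT (P XOR Q)

w1 = P XOR Q
w2 = NOT Q
w3 = NOT w1 = NOT (P XOR Q)
w4 = w2 NOR w3 = NOT Q NOR NOT (P XOR Q)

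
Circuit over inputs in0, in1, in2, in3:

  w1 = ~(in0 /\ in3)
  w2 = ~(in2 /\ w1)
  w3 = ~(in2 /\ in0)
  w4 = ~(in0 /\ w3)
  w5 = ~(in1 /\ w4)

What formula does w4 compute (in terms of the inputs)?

~(in0 /\ (~(in2 /\ in0)))

w3 = ~(in2 /\ in0)
w4 = ~(in0 /\ w3) = ~(in0 /\ (~(in2 /\ in0)))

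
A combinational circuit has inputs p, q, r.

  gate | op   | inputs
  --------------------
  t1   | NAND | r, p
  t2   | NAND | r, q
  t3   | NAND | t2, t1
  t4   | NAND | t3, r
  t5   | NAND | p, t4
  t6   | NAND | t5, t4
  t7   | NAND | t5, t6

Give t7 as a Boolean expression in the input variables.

(p NAND (((r NAND q) NAND (r NAND p)) NAND r)) NAND ((p NAND (((r NAND q) NAND (r NAND p)) NAND r)) NAND (((r NAND q) NAND (r NAND p)) NAND r))

t1 = r NAND p
t2 = r NAND q
t3 = t2 NAND t1 = (r NAND q) NAND (r NAND p)
t4 = t3 NAND r = ((r NAND q) NAND (r NAND p)) NAND r
t5 = p NAND t4 = p NAND (((r NAND q) NAND (r NAND p)) NAND r)
t6 = t5 NAND t4 = (p NAND (((r NAND q) NAND (r NAND p)) NAND r)) NAND (((r NAND q) NAND (r NAND p)) NAND r)
t7 = t5 NAND t6 = (p NAND (((r NAND q) NAND (r NAND p)) NAND r)) NAND ((p NAND (((r NAND q) NAND (r NAND p)) NAND r)) NAND (((r NAND q) NAND (r NAND p)) NAND r))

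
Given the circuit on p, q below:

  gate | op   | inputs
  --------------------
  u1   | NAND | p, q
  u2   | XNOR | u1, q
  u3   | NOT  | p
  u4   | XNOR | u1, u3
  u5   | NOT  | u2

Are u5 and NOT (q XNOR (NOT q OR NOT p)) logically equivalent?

Yes

u1 = p NAND q
u2 = u1 XNOR q = (p NAND q) XNOR q
u5 = NOT u2 = NOT ((p NAND q) XNOR q)
At p=0, q=1: circuit gives 0, formula gives 0.
At p=0, q=0: circuit gives 1, formula gives 1.
Agrees on all 4 inputs.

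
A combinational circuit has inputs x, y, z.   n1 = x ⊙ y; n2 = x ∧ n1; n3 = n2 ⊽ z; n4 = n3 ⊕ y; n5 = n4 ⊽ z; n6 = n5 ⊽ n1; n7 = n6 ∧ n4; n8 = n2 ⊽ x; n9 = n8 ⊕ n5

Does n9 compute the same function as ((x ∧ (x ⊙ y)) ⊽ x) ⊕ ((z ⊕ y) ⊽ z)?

No

n1 = x ⊙ y
n2 = x ∧ n1 = x ∧ (x ⊙ y)
n3 = n2 ⊽ z = (x ∧ (x ⊙ y)) ⊽ z
n4 = n3 ⊕ y = ((x ∧ (x ⊙ y)) ⊽ z) ⊕ y
n5 = n4 ⊽ z = (((x ∧ (x ⊙ y)) ⊽ z) ⊕ y) ⊽ z
n8 = n2 ⊽ x = (x ∧ (x ⊙ y)) ⊽ x
n9 = n8 ⊕ n5 = ((x ∧ (x ⊙ y)) ⊽ x) ⊕ ((((x ∧ (x ⊙ y)) ⊽ z) ⊕ y) ⊽ z)
At x=0, y=0, z=0: circuit gives 1, formula gives 0.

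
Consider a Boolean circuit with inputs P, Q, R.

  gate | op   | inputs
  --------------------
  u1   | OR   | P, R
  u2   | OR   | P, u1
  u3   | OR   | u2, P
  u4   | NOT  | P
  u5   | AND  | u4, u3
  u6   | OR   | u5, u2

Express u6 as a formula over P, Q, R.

(NOT P AND ((P OR (P OR R)) OR P)) OR (P OR (P OR R))

u1 = P OR R
u2 = P OR u1 = P OR (P OR R)
u3 = u2 OR P = (P OR (P OR R)) OR P
u4 = NOT P
u5 = u4 AND u3 = NOT P AND ((P OR (P OR R)) OR P)
u6 = u5 OR u2 = (NOT P AND ((P OR (P OR R)) OR P)) OR (P OR (P OR R))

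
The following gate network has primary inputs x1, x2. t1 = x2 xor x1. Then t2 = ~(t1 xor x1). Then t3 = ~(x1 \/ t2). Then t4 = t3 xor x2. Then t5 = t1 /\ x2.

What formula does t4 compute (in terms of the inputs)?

(~(x1 \/ (~((x2 xor x1) xor x1)))) xor x2

t1 = x2 xor x1
t2 = ~(t1 xor x1) = ~((x2 xor x1) xor x1)
t3 = ~(x1 \/ t2) = ~(x1 \/ (~((x2 xor x1) xor x1)))
t4 = t3 xor x2 = (~(x1 \/ (~((x2 xor x1) xor x1)))) xor x2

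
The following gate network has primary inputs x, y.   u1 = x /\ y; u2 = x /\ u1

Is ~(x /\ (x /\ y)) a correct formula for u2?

u1 = x /\ y
u2 = x /\ u1 = x /\ (x /\ y)
At x=0, y=0: circuit gives 0, formula gives 1.

No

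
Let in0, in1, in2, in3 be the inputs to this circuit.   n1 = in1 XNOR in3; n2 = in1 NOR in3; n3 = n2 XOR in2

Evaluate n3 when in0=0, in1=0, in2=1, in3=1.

1

n2 = 0 NOR 1 = 0
n3 = 0 XOR 1 = 1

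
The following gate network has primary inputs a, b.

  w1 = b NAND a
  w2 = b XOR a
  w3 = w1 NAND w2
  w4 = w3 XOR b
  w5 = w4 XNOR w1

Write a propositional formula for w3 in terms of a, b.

(b NAND a) NAND (b XOR a)

w1 = b NAND a
w2 = b XOR a
w3 = w1 NAND w2 = (b NAND a) NAND (b XOR a)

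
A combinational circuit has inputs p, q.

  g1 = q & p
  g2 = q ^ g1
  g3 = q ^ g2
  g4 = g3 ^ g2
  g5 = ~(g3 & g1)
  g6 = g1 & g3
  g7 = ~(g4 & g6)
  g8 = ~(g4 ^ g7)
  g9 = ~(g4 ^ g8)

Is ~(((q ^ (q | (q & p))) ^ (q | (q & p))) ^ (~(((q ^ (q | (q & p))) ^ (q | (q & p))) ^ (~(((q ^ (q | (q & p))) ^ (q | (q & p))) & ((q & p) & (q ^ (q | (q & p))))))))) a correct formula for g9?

No

g1 = q & p
g2 = q ^ g1 = q ^ (q & p)
g3 = q ^ g2 = q ^ (q ^ (q & p))
g4 = g3 ^ g2 = (q ^ (q ^ (q & p))) ^ (q ^ (q & p))
g6 = g1 & g3 = (q & p) & (q ^ (q ^ (q & p)))
g7 = ~(g4 & g6) = ~(((q ^ (q ^ (q & p))) ^ (q ^ (q & p))) & ((q & p) & (q ^ (q ^ (q & p)))))
g8 = ~(g4 ^ g7) = ~(((q ^ (q ^ (q & p))) ^ (q ^ (q & p))) ^ (~(((q ^ (q ^ (q & p))) ^ (q ^ (q & p))) & ((q & p) & (q ^ (q ^ (q & p)))))))
g9 = ~(g4 ^ g8) = ~(((q ^ (q ^ (q & p))) ^ (q ^ (q & p))) ^ (~(((q ^ (q ^ (q & p))) ^ (q ^ (q & p))) ^ (~(((q ^ (q ^ (q & p))) ^ (q ^ (q & p))) & ((q & p) & (q ^ (q ^ (q & p)))))))))
At p=1, q=1: circuit gives 0, formula gives 1.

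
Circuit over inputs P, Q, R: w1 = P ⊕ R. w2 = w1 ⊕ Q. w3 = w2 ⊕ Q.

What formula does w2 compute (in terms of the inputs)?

w1 = P ⊕ R
w2 = w1 ⊕ Q = (P ⊕ R) ⊕ Q

(P ⊕ R) ⊕ Q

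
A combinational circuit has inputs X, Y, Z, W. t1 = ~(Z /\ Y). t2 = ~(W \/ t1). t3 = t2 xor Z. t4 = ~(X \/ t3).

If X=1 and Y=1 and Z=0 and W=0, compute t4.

0

t1 = ~(0 /\ 1) = 1
t2 = ~(0 \/ 1) = 0
t3 = 0 xor 0 = 0
t4 = ~(1 \/ 0) = 0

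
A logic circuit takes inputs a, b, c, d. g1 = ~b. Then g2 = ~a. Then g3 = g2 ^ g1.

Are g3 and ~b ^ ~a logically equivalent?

g1 = ~b
g2 = ~a
g3 = g2 ^ g1 = ~a ^ ~b
At a=0, b=0, c=0, d=0: circuit gives 0, formula gives 0.
At a=0, b=1, c=0, d=0: circuit gives 1, formula gives 1.
Agrees on all 16 inputs.

Yes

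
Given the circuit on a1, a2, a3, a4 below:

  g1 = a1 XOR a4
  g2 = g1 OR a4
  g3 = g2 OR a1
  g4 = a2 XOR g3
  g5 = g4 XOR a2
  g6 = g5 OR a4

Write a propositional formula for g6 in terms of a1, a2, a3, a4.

((a2 XOR (((a1 XOR a4) OR a4) OR a1)) XOR a2) OR a4

g1 = a1 XOR a4
g2 = g1 OR a4 = (a1 XOR a4) OR a4
g3 = g2 OR a1 = ((a1 XOR a4) OR a4) OR a1
g4 = a2 XOR g3 = a2 XOR (((a1 XOR a4) OR a4) OR a1)
g5 = g4 XOR a2 = (a2 XOR (((a1 XOR a4) OR a4) OR a1)) XOR a2
g6 = g5 OR a4 = ((a2 XOR (((a1 XOR a4) OR a4) OR a1)) XOR a2) OR a4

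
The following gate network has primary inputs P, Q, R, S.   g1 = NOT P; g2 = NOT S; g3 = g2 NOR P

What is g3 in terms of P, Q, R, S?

g2 = NOT S
g3 = g2 NOR P = NOT S NOR P

NOT S NOR P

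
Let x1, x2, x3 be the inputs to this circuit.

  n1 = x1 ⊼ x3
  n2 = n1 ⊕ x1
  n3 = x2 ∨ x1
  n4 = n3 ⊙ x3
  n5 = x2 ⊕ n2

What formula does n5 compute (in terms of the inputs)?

n1 = x1 ⊼ x3
n2 = n1 ⊕ x1 = (x1 ⊼ x3) ⊕ x1
n5 = x2 ⊕ n2 = x2 ⊕ ((x1 ⊼ x3) ⊕ x1)

x2 ⊕ ((x1 ⊼ x3) ⊕ x1)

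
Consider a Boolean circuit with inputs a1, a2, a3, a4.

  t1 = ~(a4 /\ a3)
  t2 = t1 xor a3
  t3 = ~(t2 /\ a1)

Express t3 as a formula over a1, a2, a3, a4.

~(((~(a4 /\ a3)) xor a3) /\ a1)

t1 = ~(a4 /\ a3)
t2 = t1 xor a3 = (~(a4 /\ a3)) xor a3
t3 = ~(t2 /\ a1) = ~(((~(a4 /\ a3)) xor a3) /\ a1)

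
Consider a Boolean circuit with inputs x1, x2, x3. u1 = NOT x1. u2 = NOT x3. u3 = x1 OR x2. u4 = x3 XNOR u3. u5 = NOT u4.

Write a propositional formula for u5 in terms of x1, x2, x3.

u3 = x1 OR x2
u4 = x3 XNOR u3 = x3 XNOR (x1 OR x2)
u5 = NOT u4 = NOT (x3 XNOR (x1 OR x2))

NOT (x3 XNOR (x1 OR x2))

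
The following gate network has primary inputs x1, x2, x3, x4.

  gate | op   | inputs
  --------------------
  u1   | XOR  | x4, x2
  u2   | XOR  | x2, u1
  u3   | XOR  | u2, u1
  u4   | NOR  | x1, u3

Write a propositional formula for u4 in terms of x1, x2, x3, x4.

u1 = x4 XOR x2
u2 = x2 XOR u1 = x2 XOR (x4 XOR x2)
u3 = u2 XOR u1 = (x2 XOR (x4 XOR x2)) XOR (x4 XOR x2)
u4 = x1 NOR u3 = x1 NOR ((x2 XOR (x4 XOR x2)) XOR (x4 XOR x2))

x1 NOR ((x2 XOR (x4 XOR x2)) XOR (x4 XOR x2))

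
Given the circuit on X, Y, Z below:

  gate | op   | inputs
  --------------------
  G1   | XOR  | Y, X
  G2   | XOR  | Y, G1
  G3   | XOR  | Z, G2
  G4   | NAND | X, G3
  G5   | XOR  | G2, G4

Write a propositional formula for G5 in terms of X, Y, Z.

(Y XOR (Y XOR X)) XOR (X NAND (Z XOR (Y XOR (Y XOR X))))

G1 = Y XOR X
G2 = Y XOR G1 = Y XOR (Y XOR X)
G3 = Z XOR G2 = Z XOR (Y XOR (Y XOR X))
G4 = X NAND G3 = X NAND (Z XOR (Y XOR (Y XOR X)))
G5 = G2 XOR G4 = (Y XOR (Y XOR X)) XOR (X NAND (Z XOR (Y XOR (Y XOR X))))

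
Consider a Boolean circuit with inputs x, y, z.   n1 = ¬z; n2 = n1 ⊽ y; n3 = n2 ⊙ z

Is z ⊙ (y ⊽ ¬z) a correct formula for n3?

n1 = ¬z
n2 = n1 ⊽ y = ¬z ⊽ y
n3 = n2 ⊙ z = (¬z ⊽ y) ⊙ z
At x=0, y=1, z=1: circuit gives 0, formula gives 0.
At x=0, y=0, z=0: circuit gives 1, formula gives 1.
Agrees on all 8 inputs.

Yes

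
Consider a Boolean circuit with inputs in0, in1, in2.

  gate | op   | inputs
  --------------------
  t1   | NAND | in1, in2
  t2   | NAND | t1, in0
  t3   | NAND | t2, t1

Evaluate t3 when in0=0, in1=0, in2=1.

t1 = 0 NAND 1 = 1
t2 = 1 NAND 0 = 1
t3 = 1 NAND 1 = 0

0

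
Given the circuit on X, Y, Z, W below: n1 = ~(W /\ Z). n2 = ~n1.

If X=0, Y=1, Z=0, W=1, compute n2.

n1 = ~(1 /\ 0) = 1
n2 = ~1 = 0

0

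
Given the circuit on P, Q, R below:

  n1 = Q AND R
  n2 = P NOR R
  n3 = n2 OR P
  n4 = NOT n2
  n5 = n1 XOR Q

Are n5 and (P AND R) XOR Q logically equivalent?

No

n1 = Q AND R
n5 = n1 XOR Q = (Q AND R) XOR Q
At P=0, Q=1, R=1: circuit gives 0, formula gives 1.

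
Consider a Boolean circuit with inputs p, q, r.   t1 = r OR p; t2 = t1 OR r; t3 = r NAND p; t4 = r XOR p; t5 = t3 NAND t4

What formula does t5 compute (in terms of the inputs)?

t3 = r NAND p
t4 = r XOR p
t5 = t3 NAND t4 = (r NAND p) NAND (r XOR p)

(r NAND p) NAND (r XOR p)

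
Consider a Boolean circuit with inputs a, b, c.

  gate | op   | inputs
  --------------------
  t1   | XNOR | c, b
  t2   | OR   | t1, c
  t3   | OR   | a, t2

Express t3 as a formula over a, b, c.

a OR ((c XNOR b) OR c)

t1 = c XNOR b
t2 = t1 OR c = (c XNOR b) OR c
t3 = a OR t2 = a OR ((c XNOR b) OR c)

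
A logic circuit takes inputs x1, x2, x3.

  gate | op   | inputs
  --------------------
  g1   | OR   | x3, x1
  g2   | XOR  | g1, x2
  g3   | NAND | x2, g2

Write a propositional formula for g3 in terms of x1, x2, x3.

g1 = x3 OR x1
g2 = g1 XOR x2 = (x3 OR x1) XOR x2
g3 = x2 NAND g2 = x2 NAND ((x3 OR x1) XOR x2)

x2 NAND ((x3 OR x1) XOR x2)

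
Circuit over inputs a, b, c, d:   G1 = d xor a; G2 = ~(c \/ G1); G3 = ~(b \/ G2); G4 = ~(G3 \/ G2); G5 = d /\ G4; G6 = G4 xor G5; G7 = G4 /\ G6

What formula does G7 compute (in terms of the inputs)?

G1 = d xor a
G2 = ~(c \/ G1) = ~(c \/ (d xor a))
G3 = ~(b \/ G2) = ~(b \/ (~(c \/ (d xor a))))
G4 = ~(G3 \/ G2) = ~((~(b \/ (~(c \/ (d xor a))))) \/ (~(c \/ (d xor a))))
G5 = d /\ G4 = d /\ (~((~(b \/ (~(c \/ (d xor a))))) \/ (~(c \/ (d xor a)))))
G6 = G4 xor G5 = (~((~(b \/ (~(c \/ (d xor a))))) \/ (~(c \/ (d xor a))))) xor (d /\ (~((~(b \/ (~(c \/ (d xor a))))) \/ (~(c \/ (d xor a))))))
G7 = G4 /\ G6 = (~((~(b \/ (~(c \/ (d xor a))))) \/ (~(c \/ (d xor a))))) /\ ((~((~(b \/ (~(c \/ (d xor a))))) \/ (~(c \/ (d xor a))))) xor (d /\ (~((~(b \/ (~(c \/ (d xor a))))) \/ (~(c \/ (d xor a)))))))

(~((~(b \/ (~(c \/ (d xor a))))) \/ (~(c \/ (d xor a))))) /\ ((~((~(b \/ (~(c \/ (d xor a))))) \/ (~(c \/ (d xor a))))) xor (d /\ (~((~(b \/ (~(c \/ (d xor a))))) \/ (~(c \/ (d xor a)))))))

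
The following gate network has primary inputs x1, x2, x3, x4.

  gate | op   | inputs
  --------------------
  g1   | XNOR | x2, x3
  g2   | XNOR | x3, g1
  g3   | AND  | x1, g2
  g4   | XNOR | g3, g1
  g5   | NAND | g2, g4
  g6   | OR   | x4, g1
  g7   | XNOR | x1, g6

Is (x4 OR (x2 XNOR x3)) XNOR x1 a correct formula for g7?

Yes

g1 = x2 XNOR x3
g6 = x4 OR g1 = x4 OR (x2 XNOR x3)
g7 = x1 XNOR g6 = x1 XNOR (x4 OR (x2 XNOR x3))
At x1=0, x2=0, x3=0, x4=0: circuit gives 0, formula gives 0.
At x1=0, x2=0, x3=1, x4=0: circuit gives 1, formula gives 1.
Agrees on all 16 inputs.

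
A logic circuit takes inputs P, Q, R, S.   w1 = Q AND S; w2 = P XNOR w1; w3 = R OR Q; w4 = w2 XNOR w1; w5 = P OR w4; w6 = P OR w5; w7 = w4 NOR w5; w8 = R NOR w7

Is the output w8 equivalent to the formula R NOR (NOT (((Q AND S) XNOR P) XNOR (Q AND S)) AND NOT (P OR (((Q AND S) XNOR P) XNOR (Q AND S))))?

Yes

w1 = Q AND S
w2 = P XNOR w1 = P XNOR (Q AND S)
w4 = w2 XNOR w1 = (P XNOR (Q AND S)) XNOR (Q AND S)
w5 = P OR w4 = P OR ((P XNOR (Q AND S)) XNOR (Q AND S))
w7 = w4 NOR w5 = ((P XNOR (Q AND S)) XNOR (Q AND S)) NOR (P OR ((P XNOR (Q AND S)) XNOR (Q AND S)))
w8 = R NOR w7 = R NOR (((P XNOR (Q AND S)) XNOR (Q AND S)) NOR (P OR ((P XNOR (Q AND S)) XNOR (Q AND S))))
At P=0, Q=0, R=0, S=0: circuit gives 0, formula gives 0.
At P=1, Q=0, R=0, S=0: circuit gives 1, formula gives 1.
Agrees on all 16 inputs.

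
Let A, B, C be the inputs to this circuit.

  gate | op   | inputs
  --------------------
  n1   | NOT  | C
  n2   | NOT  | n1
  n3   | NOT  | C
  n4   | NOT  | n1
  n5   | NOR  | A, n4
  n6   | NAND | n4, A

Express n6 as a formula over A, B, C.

n1 = NOT C
n4 = NOT n1 = NOT NOT C
n6 = n4 NAND A = NOT NOT C NAND A

NOT NOT C NAND A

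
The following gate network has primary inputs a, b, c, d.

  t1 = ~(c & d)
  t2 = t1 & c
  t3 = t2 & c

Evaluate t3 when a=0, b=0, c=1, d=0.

t1 = ~(1 & 0) = 1
t2 = 1 & 1 = 1
t3 = 1 & 1 = 1

1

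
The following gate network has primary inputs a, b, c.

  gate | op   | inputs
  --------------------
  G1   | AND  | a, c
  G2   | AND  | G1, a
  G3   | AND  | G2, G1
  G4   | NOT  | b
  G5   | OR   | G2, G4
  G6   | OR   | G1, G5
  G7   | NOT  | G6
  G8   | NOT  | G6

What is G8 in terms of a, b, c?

NOT ((a AND c) OR (((a AND c) AND a) OR NOT b))

G1 = a AND c
G2 = G1 AND a = (a AND c) AND a
G4 = NOT b
G5 = G2 OR G4 = ((a AND c) AND a) OR NOT b
G6 = G1 OR G5 = (a AND c) OR (((a AND c) AND a) OR NOT b)
G8 = NOT G6 = NOT ((a AND c) OR (((a AND c) AND a) OR NOT b))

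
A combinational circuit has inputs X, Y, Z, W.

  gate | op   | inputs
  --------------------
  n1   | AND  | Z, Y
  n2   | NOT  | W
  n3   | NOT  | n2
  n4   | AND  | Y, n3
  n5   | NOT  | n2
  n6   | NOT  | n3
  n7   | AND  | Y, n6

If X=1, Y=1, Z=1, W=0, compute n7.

1

n2 = NOT 0 = 1
n3 = NOT 1 = 0
n6 = NOT 0 = 1
n7 = 1 AND 1 = 1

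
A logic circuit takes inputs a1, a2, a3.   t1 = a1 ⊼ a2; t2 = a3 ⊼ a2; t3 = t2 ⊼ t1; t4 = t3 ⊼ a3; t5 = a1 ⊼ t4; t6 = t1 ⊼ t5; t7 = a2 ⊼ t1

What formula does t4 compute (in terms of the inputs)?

t1 = a1 ⊼ a2
t2 = a3 ⊼ a2
t3 = t2 ⊼ t1 = (a3 ⊼ a2) ⊼ (a1 ⊼ a2)
t4 = t3 ⊼ a3 = ((a3 ⊼ a2) ⊼ (a1 ⊼ a2)) ⊼ a3

((a3 ⊼ a2) ⊼ (a1 ⊼ a2)) ⊼ a3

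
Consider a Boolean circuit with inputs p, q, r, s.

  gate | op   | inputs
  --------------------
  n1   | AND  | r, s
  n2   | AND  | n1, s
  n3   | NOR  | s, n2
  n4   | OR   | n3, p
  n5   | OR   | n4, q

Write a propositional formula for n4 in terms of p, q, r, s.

n1 = r AND s
n2 = n1 AND s = (r AND s) AND s
n3 = s NOR n2 = s NOR ((r AND s) AND s)
n4 = n3 OR p = (s NOR ((r AND s) AND s)) OR p

(s NOR ((r AND s) AND s)) OR p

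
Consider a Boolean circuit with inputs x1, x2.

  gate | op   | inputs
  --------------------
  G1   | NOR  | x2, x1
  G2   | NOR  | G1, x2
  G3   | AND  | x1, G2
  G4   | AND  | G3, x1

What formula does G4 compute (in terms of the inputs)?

G1 = x2 NOR x1
G2 = G1 NOR x2 = (x2 NOR x1) NOR x2
G3 = x1 AND G2 = x1 AND ((x2 NOR x1) NOR x2)
G4 = G3 AND x1 = (x1 AND ((x2 NOR x1) NOR x2)) AND x1

(x1 AND ((x2 NOR x1) NOR x2)) AND x1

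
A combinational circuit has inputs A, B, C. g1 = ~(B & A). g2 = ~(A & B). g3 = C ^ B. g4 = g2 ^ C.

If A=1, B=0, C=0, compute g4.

1

g2 = ~(1 & 0) = 1
g4 = 1 ^ 0 = 1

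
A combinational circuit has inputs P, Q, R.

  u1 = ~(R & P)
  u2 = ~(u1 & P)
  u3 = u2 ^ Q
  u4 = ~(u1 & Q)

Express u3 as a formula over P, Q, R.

(~((~(R & P)) & P)) ^ Q

u1 = ~(R & P)
u2 = ~(u1 & P) = ~((~(R & P)) & P)
u3 = u2 ^ Q = (~((~(R & P)) & P)) ^ Q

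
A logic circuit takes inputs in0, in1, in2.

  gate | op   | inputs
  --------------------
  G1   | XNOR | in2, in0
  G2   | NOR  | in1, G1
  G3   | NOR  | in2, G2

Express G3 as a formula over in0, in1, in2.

in2 NOR (in1 NOR (in2 XNOR in0))

G1 = in2 XNOR in0
G2 = in1 NOR G1 = in1 NOR (in2 XNOR in0)
G3 = in2 NOR G2 = in2 NOR (in1 NOR (in2 XNOR in0))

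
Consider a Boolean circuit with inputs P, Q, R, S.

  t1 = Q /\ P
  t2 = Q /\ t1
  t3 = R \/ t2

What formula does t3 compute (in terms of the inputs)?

R \/ (Q /\ (Q /\ P))

t1 = Q /\ P
t2 = Q /\ t1 = Q /\ (Q /\ P)
t3 = R \/ t2 = R \/ (Q /\ (Q /\ P))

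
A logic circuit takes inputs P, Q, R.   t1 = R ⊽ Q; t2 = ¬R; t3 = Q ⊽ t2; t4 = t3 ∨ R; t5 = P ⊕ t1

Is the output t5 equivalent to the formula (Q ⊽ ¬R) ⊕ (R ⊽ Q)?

t1 = R ⊽ Q
t5 = P ⊕ t1 = P ⊕ (R ⊽ Q)
At P=0, Q=0, R=1: circuit gives 0, formula gives 1.

No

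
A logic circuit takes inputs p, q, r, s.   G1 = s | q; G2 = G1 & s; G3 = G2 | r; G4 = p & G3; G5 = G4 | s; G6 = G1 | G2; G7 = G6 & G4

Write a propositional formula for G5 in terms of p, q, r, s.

G1 = s | q
G2 = G1 & s = (s | q) & s
G3 = G2 | r = ((s | q) & s) | r
G4 = p & G3 = p & (((s | q) & s) | r)
G5 = G4 | s = (p & (((s | q) & s) | r)) | s

(p & (((s | q) & s) | r)) | s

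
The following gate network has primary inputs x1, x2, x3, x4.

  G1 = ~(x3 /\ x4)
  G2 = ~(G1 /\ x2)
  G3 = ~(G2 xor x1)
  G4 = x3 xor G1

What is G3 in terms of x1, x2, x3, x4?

G1 = ~(x3 /\ x4)
G2 = ~(G1 /\ x2) = ~((~(x3 /\ x4)) /\ x2)
G3 = ~(G2 xor x1) = ~((~((~(x3 /\ x4)) /\ x2)) xor x1)

~((~((~(x3 /\ x4)) /\ x2)) xor x1)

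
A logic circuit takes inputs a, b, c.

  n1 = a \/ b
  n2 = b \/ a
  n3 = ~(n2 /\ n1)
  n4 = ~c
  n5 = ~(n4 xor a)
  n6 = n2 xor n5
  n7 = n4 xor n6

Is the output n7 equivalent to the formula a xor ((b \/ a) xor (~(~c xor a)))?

n2 = b \/ a
n4 = ~c
n5 = ~(n4 xor a) = ~(~c xor a)
n6 = n2 xor n5 = (b \/ a) xor (~(~c xor a))
n7 = n4 xor n6 = ~c xor ((b \/ a) xor (~(~c xor a)))
At a=0, b=0, c=0: circuit gives 1, formula gives 0.

No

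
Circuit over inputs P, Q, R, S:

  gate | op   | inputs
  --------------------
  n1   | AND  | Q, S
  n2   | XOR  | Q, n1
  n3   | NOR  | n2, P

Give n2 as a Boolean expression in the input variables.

Q XOR (Q AND S)

n1 = Q AND S
n2 = Q XOR n1 = Q XOR (Q AND S)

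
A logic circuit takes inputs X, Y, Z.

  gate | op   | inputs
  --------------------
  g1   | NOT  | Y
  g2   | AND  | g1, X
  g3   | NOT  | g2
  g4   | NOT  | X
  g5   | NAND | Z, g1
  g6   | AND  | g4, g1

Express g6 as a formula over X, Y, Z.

g1 = NOT Y
g4 = NOT X
g6 = g4 AND g1 = NOT X AND NOT Y

NOT X AND NOT Y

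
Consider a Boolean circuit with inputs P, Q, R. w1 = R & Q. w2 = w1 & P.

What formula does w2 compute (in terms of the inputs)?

(R & Q) & P

w1 = R & Q
w2 = w1 & P = (R & Q) & P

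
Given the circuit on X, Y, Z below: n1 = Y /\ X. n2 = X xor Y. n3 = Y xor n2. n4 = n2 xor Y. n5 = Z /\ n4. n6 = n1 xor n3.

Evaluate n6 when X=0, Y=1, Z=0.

n1 = 1 /\ 0 = 0
n2 = 0 xor 1 = 1
n3 = 1 xor 1 = 0
n6 = 0 xor 0 = 0

0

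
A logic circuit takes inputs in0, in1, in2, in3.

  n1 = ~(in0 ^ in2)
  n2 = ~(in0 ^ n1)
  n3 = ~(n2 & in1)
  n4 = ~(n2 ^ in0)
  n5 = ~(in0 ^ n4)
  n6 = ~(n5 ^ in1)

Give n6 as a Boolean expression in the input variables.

~((~(in0 ^ (~((~(in0 ^ (~(in0 ^ in2)))) ^ in0)))) ^ in1)

n1 = ~(in0 ^ in2)
n2 = ~(in0 ^ n1) = ~(in0 ^ (~(in0 ^ in2)))
n4 = ~(n2 ^ in0) = ~((~(in0 ^ (~(in0 ^ in2)))) ^ in0)
n5 = ~(in0 ^ n4) = ~(in0 ^ (~((~(in0 ^ (~(in0 ^ in2)))) ^ in0)))
n6 = ~(n5 ^ in1) = ~((~(in0 ^ (~((~(in0 ^ (~(in0 ^ in2)))) ^ in0)))) ^ in1)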